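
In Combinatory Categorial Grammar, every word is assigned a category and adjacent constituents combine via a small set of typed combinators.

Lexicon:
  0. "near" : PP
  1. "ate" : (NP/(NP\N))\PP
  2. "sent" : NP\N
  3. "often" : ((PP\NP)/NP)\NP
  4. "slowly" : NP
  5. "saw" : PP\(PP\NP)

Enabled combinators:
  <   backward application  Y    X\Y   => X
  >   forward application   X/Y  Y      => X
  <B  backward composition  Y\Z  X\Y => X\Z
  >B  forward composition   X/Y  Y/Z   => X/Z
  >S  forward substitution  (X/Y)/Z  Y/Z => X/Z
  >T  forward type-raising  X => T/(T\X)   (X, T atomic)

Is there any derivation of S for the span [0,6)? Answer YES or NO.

NO

PP (NP/(NP\N))\PP NP\N ((PP\NP)/NP)\NP NP PP\(PP\NP)
CKY chart[0,6] = {N/(N\PP), NP/(NP\PP), PP, PP/(PP\PP), S/(S\PP)}; S ∉ chart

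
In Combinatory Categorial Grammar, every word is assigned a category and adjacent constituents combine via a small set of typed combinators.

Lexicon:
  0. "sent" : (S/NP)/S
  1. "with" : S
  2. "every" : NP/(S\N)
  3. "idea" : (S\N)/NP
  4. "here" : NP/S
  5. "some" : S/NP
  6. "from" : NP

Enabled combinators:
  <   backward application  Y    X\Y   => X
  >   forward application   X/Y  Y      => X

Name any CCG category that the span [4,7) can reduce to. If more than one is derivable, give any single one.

[0,7] S   >
  [0,2] S/NP   >
    [0,1] "sent" : (S/NP)/S
    [1,2] "with" : S
  [2,7] NP   >
    [2,3] "every" : NP/(S\N)
    [3,7] S\N   >
      [3,4] "idea" : (S\N)/NP
      [4,7] NP   >
        [4,5] "here" : NP/S
        [5,7] S   >
          [5,6] "some" : S/NP
          [6,7] "from" : NP

NP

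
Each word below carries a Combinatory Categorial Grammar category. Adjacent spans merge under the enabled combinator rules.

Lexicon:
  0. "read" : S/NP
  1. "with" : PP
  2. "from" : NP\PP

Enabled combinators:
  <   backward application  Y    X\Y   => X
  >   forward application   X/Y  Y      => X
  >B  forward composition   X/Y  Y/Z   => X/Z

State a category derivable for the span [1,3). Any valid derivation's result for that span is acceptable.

[0,3] S   >
  [0,1] "read" : S/NP
  [1,3] NP   <
    [1,2] "with" : PP
    [2,3] "from" : NP\PP

NP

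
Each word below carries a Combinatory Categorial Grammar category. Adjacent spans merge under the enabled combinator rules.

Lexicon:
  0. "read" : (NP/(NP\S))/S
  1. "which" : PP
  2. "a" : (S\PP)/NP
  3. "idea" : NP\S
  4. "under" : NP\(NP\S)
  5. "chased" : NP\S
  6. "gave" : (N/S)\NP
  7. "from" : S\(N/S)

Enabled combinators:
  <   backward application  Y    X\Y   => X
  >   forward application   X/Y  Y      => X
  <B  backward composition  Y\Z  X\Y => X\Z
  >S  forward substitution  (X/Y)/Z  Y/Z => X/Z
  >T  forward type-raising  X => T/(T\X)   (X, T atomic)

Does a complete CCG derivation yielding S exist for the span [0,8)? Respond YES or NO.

[0,8] S   <
  [0,6] NP   >
    [0,5] NP/(NP\S)   >
      [0,1] "read" : (NP/(NP\S))/S
      [1,5] S   >
        [1,2] S/(S\PP)   >T
          [1,2] "which" : PP
        [2,5] S\PP   >
          [2,3] "a" : (S\PP)/NP
          [3,5] NP   <
            [3,4] "idea" : NP\S
            [4,5] "under" : NP\(NP\S)
    [5,6] "chased" : NP\S
  [6,8] S\NP   <B
    [6,7] "gave" : (N/S)\NP
    [7,8] "from" : S\(N/S)

YES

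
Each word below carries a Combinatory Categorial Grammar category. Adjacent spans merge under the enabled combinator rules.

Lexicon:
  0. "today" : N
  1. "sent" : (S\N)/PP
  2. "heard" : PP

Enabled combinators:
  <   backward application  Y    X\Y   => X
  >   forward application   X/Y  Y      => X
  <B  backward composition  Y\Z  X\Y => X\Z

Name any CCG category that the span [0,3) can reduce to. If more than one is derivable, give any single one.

[0,3] S   <
  [0,1] "today" : N
  [1,3] S\N   >
    [1,2] "sent" : (S\N)/PP
    [2,3] "heard" : PP

S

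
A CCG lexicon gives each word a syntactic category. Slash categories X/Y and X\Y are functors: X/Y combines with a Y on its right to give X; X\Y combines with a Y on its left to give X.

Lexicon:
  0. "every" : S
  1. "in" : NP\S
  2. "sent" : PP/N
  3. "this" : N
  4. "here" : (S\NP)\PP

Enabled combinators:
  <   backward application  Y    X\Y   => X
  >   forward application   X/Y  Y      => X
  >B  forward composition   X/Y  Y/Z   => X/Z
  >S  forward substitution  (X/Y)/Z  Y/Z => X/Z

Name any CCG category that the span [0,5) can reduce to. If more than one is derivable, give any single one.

S

[0,5] S   <
  [0,2] NP   <
    [0,1] "every" : S
    [1,2] "in" : NP\S
  [2,5] S\NP   <
    [2,4] PP   >
      [2,3] "sent" : PP/N
      [3,4] "this" : N
    [4,5] "here" : (S\NP)\PP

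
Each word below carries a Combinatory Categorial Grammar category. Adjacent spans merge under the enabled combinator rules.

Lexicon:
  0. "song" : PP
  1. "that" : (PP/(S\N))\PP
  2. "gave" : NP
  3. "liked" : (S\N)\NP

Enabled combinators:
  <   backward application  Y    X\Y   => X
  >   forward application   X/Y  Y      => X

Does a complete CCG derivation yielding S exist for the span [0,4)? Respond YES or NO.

PP (PP/(S\N))\PP NP (S\N)\NP
CKY chart[0,4] = {PP}; S ∉ chart

NO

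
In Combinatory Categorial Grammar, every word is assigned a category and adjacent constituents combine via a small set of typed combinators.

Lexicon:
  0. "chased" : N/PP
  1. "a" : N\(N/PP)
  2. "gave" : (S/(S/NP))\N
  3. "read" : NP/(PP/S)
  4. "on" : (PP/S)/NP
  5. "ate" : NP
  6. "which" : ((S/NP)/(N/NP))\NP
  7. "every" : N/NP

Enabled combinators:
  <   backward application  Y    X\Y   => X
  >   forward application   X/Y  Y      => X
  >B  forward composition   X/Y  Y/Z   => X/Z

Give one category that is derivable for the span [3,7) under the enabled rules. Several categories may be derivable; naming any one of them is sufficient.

[0,8] S   >
  [0,3] S/(S/NP)   <
    [0,2] N   <
      [0,1] "chased" : N/PP
      [1,2] "a" : N\(N/PP)
    [2,3] "gave" : (S/(S/NP))\N
  [3,8] S/NP   >
    [3,7] (S/NP)/(N/NP)   <
      [3,6] NP   >
        [3,4] "read" : NP/(PP/S)
        [4,6] PP/S   >
          [4,5] "on" : (PP/S)/NP
          [5,6] "ate" : NP
      [6,7] "which" : ((S/NP)/(N/NP))\NP
    [7,8] "every" : N/NP

(S/NP)/(N/NP)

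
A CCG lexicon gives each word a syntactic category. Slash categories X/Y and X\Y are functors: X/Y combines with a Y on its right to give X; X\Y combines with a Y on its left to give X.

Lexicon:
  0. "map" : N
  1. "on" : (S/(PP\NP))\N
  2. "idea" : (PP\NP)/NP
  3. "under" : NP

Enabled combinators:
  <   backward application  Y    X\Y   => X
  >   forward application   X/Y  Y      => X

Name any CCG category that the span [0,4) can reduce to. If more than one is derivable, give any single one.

S

[0,4] S   >
  [0,2] S/(PP\NP)   <
    [0,1] "map" : N
    [1,2] "on" : (S/(PP\NP))\N
  [2,4] PP\NP   >
    [2,3] "idea" : (PP\NP)/NP
    [3,4] "under" : NP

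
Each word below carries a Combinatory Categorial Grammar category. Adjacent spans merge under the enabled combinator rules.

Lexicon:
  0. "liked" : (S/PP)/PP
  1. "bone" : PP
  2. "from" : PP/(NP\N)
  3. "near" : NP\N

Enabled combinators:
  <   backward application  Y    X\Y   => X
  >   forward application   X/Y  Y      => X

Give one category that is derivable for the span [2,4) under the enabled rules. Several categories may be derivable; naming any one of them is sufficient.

PP

[0,4] S   >
  [0,2] S/PP   >
    [0,1] "liked" : (S/PP)/PP
    [1,2] "bone" : PP
  [2,4] PP   >
    [2,3] "from" : PP/(NP\N)
    [3,4] "near" : NP\N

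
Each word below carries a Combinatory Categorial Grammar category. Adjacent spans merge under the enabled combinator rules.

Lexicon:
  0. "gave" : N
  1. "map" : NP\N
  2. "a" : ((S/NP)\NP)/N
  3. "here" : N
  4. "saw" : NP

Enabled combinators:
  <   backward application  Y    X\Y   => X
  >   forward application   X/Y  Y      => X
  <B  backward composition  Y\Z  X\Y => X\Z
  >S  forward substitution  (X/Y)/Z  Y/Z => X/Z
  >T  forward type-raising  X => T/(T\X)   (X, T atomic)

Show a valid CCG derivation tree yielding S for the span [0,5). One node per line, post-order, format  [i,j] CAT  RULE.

[0,1] N  lex  "gave"
[1,2] NP\N  lex  "map"
[0,2] NP  <  k=1
[2,3] ((S/NP)\NP)/N  lex  "a"
[3,4] N  lex  "here"
[2,4] (S/NP)\NP  >  k=3
[0,4] S/NP  <  k=2
[4,5] NP  lex  "saw"
[0,5] S  >  k=4

[0,5] S   >
  [0,4] S/NP   <
    [0,2] NP   <
      [0,1] "gave" : N
      [1,2] "map" : NP\N
    [2,4] (S/NP)\NP   >
      [2,3] "a" : ((S/NP)\NP)/N
      [3,4] "here" : N
  [4,5] "saw" : NP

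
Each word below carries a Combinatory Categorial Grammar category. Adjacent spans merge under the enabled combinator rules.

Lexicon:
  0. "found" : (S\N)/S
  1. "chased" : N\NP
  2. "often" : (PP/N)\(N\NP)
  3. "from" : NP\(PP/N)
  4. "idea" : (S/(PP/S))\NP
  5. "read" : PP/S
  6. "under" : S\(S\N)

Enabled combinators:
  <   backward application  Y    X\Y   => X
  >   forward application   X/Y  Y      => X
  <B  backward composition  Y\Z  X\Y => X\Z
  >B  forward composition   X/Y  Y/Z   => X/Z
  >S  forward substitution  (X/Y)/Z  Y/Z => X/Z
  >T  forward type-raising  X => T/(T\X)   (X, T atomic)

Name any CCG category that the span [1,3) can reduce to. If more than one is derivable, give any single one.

PP/N

[0,7] S   <
  [0,6] S\N   >
    [0,1] "found" : (S\N)/S
    [1,6] S   >
      [1,5] S/(PP/S)   <
        [1,4] NP   <
          [1,3] PP/N   <
            [1,2] "chased" : N\NP
            [2,3] "often" : (PP/N)\(N\NP)
          [3,4] "from" : NP\(PP/N)
        [4,5] "idea" : (S/(PP/S))\NP
      [5,6] "read" : PP/S
  [6,7] "under" : S\(S\N)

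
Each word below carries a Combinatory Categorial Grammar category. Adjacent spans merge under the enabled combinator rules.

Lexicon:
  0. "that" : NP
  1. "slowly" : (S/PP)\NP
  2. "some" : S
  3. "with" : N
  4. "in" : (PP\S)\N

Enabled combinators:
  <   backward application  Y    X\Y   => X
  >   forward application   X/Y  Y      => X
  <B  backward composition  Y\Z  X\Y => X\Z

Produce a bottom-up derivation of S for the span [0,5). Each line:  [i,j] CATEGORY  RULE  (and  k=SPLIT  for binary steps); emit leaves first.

[0,5] S   >
  [0,2] S/PP   <
    [0,1] "that" : NP
    [1,2] "slowly" : (S/PP)\NP
  [2,5] PP   <
    [2,3] "some" : S
    [3,5] PP\S   <
      [3,4] "with" : N
      [4,5] "in" : (PP\S)\N

[0,1] NP  lex  "that"
[1,2] (S/PP)\NP  lex  "slowly"
[0,2] S/PP  <  k=1
[2,3] S  lex  "some"
[3,4] N  lex  "with"
[4,5] (PP\S)\N  lex  "in"
[3,5] PP\S  <  k=4
[2,5] PP  <  k=3
[0,5] S  >  k=2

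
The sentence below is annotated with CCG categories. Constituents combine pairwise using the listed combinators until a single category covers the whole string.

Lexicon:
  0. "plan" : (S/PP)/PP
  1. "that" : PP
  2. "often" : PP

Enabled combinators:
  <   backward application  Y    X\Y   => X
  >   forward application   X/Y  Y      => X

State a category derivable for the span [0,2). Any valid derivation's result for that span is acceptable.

S/PP

[0,3] S   >
  [0,2] S/PP   >
    [0,1] "plan" : (S/PP)/PP
    [1,2] "that" : PP
  [2,3] "often" : PP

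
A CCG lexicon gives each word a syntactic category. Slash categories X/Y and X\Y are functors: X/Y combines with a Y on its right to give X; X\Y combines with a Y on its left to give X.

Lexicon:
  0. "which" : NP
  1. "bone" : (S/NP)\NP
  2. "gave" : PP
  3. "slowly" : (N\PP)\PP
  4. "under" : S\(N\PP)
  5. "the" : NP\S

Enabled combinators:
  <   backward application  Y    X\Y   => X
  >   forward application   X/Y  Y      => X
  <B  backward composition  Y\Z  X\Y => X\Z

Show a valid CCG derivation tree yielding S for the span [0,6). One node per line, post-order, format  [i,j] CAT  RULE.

[0,6] S   >
  [0,2] S/NP   <
    [0,1] "which" : NP
    [1,2] "bone" : (S/NP)\NP
  [2,6] NP   <
    [2,5] S   <
      [2,3] "gave" : PP
      [3,5] S\PP   <B
        [3,4] "slowly" : (N\PP)\PP
        [4,5] "under" : S\(N\PP)
    [5,6] "the" : NP\S

[0,1] NP  lex  "which"
[1,2] (S/NP)\NP  lex  "bone"
[0,2] S/NP  <  k=1
[2,3] PP  lex  "gave"
[3,4] (N\PP)\PP  lex  "slowly"
[4,5] S\(N\PP)  lex  "under"
[3,5] S\PP  <B  k=4
[2,5] S  <  k=3
[5,6] NP\S  lex  "the"
[2,6] NP  <  k=5
[0,6] S  >  k=2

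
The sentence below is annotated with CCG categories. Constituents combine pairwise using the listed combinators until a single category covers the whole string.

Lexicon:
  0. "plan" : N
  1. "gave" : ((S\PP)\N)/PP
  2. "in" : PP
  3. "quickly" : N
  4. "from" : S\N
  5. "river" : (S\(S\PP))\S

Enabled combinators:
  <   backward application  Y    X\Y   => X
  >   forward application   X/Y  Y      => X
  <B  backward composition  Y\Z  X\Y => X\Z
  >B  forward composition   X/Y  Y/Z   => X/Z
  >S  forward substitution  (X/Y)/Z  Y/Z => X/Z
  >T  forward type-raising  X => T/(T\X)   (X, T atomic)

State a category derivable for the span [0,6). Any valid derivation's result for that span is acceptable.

S

[0,6] S   <
  [0,1] "plan" : N
  [1,6] S\N   <B
    [1,3] (S\PP)\N   >
      [1,2] "gave" : ((S\PP)\N)/PP
      [2,3] "in" : PP
    [3,6] S\(S\PP)   <
      [3,5] S   >
        [3,4] S/(S\N)   >T
          [3,4] "quickly" : N
        [4,5] "from" : S\N
      [5,6] "river" : (S\(S\PP))\S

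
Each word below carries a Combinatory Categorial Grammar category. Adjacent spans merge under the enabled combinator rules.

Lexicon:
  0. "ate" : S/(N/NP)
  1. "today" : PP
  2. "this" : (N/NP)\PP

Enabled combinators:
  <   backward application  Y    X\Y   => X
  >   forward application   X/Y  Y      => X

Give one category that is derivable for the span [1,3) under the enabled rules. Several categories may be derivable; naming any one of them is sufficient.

N/NP

[0,3] S   >
  [0,1] "ate" : S/(N/NP)
  [1,3] N/NP   <
    [1,2] "today" : PP
    [2,3] "this" : (N/NP)\PP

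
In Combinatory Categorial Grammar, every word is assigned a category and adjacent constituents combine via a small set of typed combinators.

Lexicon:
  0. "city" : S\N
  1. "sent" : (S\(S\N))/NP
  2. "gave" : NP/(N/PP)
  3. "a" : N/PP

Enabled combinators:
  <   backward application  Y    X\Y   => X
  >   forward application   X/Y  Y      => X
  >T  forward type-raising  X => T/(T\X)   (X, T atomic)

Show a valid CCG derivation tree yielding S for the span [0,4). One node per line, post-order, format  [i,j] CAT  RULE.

[0,1] S\N  lex  "city"
[1,2] (S\(S\N))/NP  lex  "sent"
[2,3] NP/(N/PP)  lex  "gave"
[3,4] N/PP  lex  "a"
[2,4] NP  >  k=3
[1,4] S\(S\N)  >  k=2
[0,4] S  <  k=1

[0,4] S   <
  [0,1] "city" : S\N
  [1,4] S\(S\N)   >
    [1,2] "sent" : (S\(S\N))/NP
    [2,4] NP   >
      [2,3] "gave" : NP/(N/PP)
      [3,4] "a" : N/PP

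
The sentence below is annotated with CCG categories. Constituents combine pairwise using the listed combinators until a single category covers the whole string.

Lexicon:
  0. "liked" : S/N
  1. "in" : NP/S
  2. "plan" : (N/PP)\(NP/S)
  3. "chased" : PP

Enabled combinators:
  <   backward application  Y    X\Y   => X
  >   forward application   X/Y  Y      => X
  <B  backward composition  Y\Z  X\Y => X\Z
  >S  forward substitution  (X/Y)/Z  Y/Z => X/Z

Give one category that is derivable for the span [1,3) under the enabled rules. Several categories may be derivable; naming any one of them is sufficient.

[0,4] S   >
  [0,1] "liked" : S/N
  [1,4] N   >
    [1,3] N/PP   <
      [1,2] "in" : NP/S
      [2,3] "plan" : (N/PP)\(NP/S)
    [3,4] "chased" : PP

N/PP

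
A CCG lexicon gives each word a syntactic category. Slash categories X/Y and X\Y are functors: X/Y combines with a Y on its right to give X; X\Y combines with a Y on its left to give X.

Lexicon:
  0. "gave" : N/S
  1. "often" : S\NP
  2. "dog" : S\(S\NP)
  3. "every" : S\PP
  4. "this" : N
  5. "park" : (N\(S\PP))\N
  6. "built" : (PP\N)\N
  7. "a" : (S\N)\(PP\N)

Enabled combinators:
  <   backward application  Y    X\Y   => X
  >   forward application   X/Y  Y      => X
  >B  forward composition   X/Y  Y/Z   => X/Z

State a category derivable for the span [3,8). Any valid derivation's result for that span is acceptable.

[0,8] S   <
  [0,3] N   >
    [0,1] "gave" : N/S
    [1,3] S   <
      [1,2] "often" : S\NP
      [2,3] "dog" : S\(S\NP)
  [3,8] S\N   <
    [3,7] PP\N   <
      [3,6] N   <
        [3,4] "every" : S\PP
        [4,6] N\(S\PP)   <
          [4,5] "this" : N
          [5,6] "park" : (N\(S\PP))\N
      [6,7] "built" : (PP\N)\N
    [7,8] "a" : (S\N)\(PP\N)

S\N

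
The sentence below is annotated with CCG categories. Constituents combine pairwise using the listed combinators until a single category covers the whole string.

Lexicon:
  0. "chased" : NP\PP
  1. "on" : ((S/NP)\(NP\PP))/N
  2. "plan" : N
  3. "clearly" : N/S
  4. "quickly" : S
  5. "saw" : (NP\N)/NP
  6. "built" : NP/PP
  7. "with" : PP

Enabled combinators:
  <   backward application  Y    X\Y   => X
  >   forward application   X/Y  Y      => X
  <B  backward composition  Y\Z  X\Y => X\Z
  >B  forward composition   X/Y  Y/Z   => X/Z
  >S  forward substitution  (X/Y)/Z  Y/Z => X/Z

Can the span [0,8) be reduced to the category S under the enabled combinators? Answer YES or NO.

YES

[0,8] S   >
  [0,3] S/NP   <
    [0,1] "chased" : NP\PP
    [1,3] (S/NP)\(NP\PP)   >
      [1,2] "on" : ((S/NP)\(NP\PP))/N
      [2,3] "plan" : N
  [3,8] NP   <
    [3,5] N   >
      [3,4] "clearly" : N/S
      [4,5] "quickly" : S
    [5,8] NP\N   >
      [5,6] "saw" : (NP\N)/NP
      [6,8] NP   >
        [6,7] "built" : NP/PP
        [7,8] "with" : PP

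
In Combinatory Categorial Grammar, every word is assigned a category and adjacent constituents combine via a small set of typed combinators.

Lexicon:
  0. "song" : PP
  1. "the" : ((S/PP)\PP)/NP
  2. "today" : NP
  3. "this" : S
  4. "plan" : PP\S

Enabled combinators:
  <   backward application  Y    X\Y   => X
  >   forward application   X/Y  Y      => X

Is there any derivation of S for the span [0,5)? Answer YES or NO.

[0,5] S   >
  [0,3] S/PP   <
    [0,1] "song" : PP
    [1,3] (S/PP)\PP   >
      [1,2] "the" : ((S/PP)\PP)/NP
      [2,3] "today" : NP
  [3,5] PP   <
    [3,4] "this" : S
    [4,5] "plan" : PP\S

YES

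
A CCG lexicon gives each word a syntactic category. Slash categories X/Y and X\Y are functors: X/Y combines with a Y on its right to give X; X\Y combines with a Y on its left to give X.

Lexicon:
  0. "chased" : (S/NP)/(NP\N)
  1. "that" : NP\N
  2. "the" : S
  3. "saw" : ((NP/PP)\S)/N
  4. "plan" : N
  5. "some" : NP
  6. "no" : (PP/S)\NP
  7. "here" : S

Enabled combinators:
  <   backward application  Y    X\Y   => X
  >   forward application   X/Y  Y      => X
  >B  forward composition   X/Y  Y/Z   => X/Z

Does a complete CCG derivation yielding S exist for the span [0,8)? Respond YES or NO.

[0,8] S   >
  [0,5] S/PP   >B
    [0,2] S/NP   >
      [0,1] "chased" : (S/NP)/(NP\N)
      [1,2] "that" : NP\N
    [2,5] NP/PP   <
      [2,3] "the" : S
      [3,5] (NP/PP)\S   >
        [3,4] "saw" : ((NP/PP)\S)/N
        [4,5] "plan" : N
  [5,8] PP   >
    [5,7] PP/S   <
      [5,6] "some" : NP
      [6,7] "no" : (PP/S)\NP
    [7,8] "here" : S

YES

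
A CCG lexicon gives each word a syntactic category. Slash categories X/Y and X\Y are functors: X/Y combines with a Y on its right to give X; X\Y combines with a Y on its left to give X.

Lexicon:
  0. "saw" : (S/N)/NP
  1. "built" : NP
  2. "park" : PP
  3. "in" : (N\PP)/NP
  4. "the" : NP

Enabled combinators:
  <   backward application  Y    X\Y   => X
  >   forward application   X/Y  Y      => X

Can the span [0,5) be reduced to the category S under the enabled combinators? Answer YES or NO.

[0,5] S   >
  [0,2] S/N   >
    [0,1] "saw" : (S/N)/NP
    [1,2] "built" : NP
  [2,5] N   <
    [2,3] "park" : PP
    [3,5] N\PP   >
      [3,4] "in" : (N\PP)/NP
      [4,5] "the" : NP

YES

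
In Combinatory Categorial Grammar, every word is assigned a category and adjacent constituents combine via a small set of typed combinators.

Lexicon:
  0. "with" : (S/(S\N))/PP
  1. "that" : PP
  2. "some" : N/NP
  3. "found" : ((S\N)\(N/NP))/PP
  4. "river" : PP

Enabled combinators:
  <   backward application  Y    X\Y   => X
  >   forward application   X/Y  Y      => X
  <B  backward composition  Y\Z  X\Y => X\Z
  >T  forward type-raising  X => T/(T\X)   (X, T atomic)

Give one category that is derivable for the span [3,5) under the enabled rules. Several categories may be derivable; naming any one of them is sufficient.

(S\N)\(N/NP)

[0,5] S   >
  [0,2] S/(S\N)   >
    [0,1] "with" : (S/(S\N))/PP
    [1,2] "that" : PP
  [2,5] S\N   <
    [2,3] "some" : N/NP
    [3,5] (S\N)\(N/NP)   >
      [3,4] "found" : ((S\N)\(N/NP))/PP
      [4,5] "river" : PP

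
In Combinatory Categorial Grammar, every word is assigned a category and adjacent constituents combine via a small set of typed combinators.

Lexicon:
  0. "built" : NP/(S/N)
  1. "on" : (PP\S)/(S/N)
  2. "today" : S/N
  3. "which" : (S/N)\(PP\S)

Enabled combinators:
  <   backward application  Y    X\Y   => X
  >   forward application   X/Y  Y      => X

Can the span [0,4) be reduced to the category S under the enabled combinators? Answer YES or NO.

NP/(S/N) (PP\S)/(S/N) S/N (S/N)\(PP\S)
CKY chart[0,4] = {NP}; S ∉ chart

NO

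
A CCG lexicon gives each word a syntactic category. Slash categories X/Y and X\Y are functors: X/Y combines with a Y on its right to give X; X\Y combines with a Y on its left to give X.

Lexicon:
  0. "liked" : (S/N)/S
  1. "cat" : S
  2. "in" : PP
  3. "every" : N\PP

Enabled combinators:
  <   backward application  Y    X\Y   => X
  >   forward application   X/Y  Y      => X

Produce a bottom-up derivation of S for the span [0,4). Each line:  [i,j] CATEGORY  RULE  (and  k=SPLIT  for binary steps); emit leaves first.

[0,4] S   >
  [0,2] S/N   >
    [0,1] "liked" : (S/N)/S
    [1,2] "cat" : S
  [2,4] N   <
    [2,3] "in" : PP
    [3,4] "every" : N\PP

[0,1] (S/N)/S  lex  "liked"
[1,2] S  lex  "cat"
[0,2] S/N  >  k=1
[2,3] PP  lex  "in"
[3,4] N\PP  lex  "every"
[2,4] N  <  k=3
[0,4] S  >  k=2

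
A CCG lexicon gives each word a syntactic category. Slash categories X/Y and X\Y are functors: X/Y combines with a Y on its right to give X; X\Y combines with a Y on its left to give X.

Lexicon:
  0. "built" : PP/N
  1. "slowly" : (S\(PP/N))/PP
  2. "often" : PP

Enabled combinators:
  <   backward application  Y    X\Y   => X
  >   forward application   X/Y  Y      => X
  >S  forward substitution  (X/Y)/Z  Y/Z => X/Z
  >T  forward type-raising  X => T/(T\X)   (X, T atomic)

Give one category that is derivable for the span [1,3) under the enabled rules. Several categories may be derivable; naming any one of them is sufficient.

S\(PP/N)

[0,3] S   <
  [0,1] "built" : PP/N
  [1,3] S\(PP/N)   >
    [1,2] "slowly" : (S\(PP/N))/PP
    [2,3] "often" : PP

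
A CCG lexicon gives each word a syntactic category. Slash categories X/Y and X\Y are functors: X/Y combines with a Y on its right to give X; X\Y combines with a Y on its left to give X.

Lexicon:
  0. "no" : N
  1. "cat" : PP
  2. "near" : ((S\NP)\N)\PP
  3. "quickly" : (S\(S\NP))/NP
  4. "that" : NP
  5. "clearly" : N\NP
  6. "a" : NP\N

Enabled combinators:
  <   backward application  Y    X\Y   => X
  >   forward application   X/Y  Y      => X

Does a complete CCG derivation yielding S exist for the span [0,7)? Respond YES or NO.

YES

[0,7] S   <
  [0,3] S\NP   <
    [0,1] "no" : N
    [1,3] (S\NP)\N   <
      [1,2] "cat" : PP
      [2,3] "near" : ((S\NP)\N)\PP
  [3,7] S\(S\NP)   >
    [3,4] "quickly" : (S\(S\NP))/NP
    [4,7] NP   <
      [4,6] N   <
        [4,5] "that" : NP
        [5,6] "clearly" : N\NP
      [6,7] "a" : NP\N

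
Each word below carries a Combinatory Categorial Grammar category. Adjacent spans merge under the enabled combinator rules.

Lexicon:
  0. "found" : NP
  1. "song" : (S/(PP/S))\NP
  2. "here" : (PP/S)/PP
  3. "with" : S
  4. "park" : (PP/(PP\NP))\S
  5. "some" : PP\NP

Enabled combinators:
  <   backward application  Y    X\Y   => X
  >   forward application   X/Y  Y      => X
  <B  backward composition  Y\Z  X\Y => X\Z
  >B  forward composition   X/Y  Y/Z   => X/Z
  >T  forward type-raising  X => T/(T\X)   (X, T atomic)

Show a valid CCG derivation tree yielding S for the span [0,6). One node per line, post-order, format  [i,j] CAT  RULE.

[0,1] NP  lex  "found"
[1,2] (S/(PP/S))\NP  lex  "song"
[0,2] S/(PP/S)  <  k=1
[2,3] (PP/S)/PP  lex  "here"
[0,3] S/PP  >B  k=2
[3,4] S  lex  "with"
[4,5] (PP/(PP\NP))\S  lex  "park"
[3,5] PP/(PP\NP)  <  k=4
[5,6] PP\NP  lex  "some"
[3,6] PP  >  k=5
[0,6] S  >  k=3

[0,6] S   >
  [0,3] S/PP   >B
    [0,2] S/(PP/S)   <
      [0,1] "found" : NP
      [1,2] "song" : (S/(PP/S))\NP
    [2,3] "here" : (PP/S)/PP
  [3,6] PP   >
    [3,5] PP/(PP\NP)   <
      [3,4] "with" : S
      [4,5] "park" : (PP/(PP\NP))\S
    [5,6] "some" : PP\NP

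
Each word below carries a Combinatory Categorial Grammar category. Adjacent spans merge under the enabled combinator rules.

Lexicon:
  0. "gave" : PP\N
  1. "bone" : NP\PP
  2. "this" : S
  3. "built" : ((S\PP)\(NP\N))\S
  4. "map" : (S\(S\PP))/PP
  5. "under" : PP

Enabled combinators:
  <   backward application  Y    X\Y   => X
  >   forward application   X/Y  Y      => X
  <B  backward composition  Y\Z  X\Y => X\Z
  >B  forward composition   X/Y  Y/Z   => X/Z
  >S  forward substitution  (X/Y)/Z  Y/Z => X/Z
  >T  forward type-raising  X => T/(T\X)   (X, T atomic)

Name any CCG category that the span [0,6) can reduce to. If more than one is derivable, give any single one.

S

[0,6] S   <
  [0,4] S\PP   <
    [0,2] NP\N   <B
      [0,1] "gave" : PP\N
      [1,2] "bone" : NP\PP
    [2,4] (S\PP)\(NP\N)   <
      [2,3] "this" : S
      [3,4] "built" : ((S\PP)\(NP\N))\S
  [4,6] S\(S\PP)   >
    [4,5] "map" : (S\(S\PP))/PP
    [5,6] "under" : PP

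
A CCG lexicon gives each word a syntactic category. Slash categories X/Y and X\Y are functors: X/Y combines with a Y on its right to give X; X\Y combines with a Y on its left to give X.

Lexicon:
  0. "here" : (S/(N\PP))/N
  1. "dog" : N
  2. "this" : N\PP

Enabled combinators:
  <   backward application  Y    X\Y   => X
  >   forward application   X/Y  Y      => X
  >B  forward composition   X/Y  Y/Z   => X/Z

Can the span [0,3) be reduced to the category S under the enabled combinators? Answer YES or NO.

[0,3] S   >
  [0,2] S/(N\PP)   >
    [0,1] "here" : (S/(N\PP))/N
    [1,2] "dog" : N
  [2,3] "this" : N\PP

YES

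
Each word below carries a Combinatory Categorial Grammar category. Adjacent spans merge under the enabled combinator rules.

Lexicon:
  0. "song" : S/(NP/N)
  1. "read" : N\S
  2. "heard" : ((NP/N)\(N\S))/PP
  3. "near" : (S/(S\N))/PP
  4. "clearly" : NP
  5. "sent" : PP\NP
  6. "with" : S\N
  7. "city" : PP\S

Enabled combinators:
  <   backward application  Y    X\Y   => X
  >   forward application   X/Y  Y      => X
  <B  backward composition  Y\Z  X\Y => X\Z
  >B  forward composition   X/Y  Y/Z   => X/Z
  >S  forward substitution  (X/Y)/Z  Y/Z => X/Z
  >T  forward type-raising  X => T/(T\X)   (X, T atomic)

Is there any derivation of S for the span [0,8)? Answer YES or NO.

[0,8] S   >
  [0,1] "song" : S/(NP/N)
  [1,8] NP/N   <
    [1,2] "read" : N\S
    [2,8] (NP/N)\(N\S)   >
      [2,3] "heard" : ((NP/N)\(N\S))/PP
      [3,8] PP   <
        [3,7] S   >
          [3,6] S/(S\N)   >
            [3,4] "near" : (S/(S\N))/PP
            [4,6] PP   <
              [4,5] "clearly" : NP
              [5,6] "sent" : PP\NP
          [6,7] "with" : S\N
        [7,8] "city" : PP\S

YES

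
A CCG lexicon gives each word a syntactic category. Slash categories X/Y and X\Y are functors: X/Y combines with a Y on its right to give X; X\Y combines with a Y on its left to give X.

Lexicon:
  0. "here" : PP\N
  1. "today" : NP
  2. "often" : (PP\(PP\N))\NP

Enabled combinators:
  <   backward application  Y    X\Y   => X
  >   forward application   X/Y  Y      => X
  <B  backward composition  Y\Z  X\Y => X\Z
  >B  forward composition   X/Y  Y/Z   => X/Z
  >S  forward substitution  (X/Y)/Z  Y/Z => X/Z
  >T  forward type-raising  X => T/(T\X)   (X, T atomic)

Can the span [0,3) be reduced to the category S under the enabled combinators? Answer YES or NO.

NO

PP\N NP (PP\(PP\N))\NP
CKY chart[0,3] = {N/(N\PP), NP/(NP\PP), PP, PP/(PP\PP), S/(S\PP)}; S ∉ chart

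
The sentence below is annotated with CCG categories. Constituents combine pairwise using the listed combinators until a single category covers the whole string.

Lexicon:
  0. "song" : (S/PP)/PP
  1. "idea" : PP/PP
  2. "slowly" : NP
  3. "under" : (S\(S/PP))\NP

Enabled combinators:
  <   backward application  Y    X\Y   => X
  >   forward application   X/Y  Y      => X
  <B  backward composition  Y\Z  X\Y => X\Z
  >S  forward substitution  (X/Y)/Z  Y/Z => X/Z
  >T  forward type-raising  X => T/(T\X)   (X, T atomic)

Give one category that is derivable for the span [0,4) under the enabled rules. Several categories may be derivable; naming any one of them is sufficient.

[0,4] S   <
  [0,2] S/PP   >S
    [0,1] "song" : (S/PP)/PP
    [1,2] "idea" : PP/PP
  [2,4] S\(S/PP)   <
    [2,3] "slowly" : NP
    [3,4] "under" : (S\(S/PP))\NP

S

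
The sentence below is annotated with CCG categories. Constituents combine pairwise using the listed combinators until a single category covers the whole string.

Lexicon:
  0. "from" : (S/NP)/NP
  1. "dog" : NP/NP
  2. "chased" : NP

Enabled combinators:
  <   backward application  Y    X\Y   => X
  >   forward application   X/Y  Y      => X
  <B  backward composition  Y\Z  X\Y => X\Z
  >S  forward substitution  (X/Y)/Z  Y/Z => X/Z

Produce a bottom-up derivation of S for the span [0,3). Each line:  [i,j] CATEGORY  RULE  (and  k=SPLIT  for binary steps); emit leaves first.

[0,1] (S/NP)/NP  lex  "from"
[1,2] NP/NP  lex  "dog"
[0,2] S/NP  >S  k=1
[2,3] NP  lex  "chased"
[0,3] S  >  k=2

[0,3] S   >
  [0,2] S/NP   >S
    [0,1] "from" : (S/NP)/NP
    [1,2] "dog" : NP/NP
  [2,3] "chased" : NP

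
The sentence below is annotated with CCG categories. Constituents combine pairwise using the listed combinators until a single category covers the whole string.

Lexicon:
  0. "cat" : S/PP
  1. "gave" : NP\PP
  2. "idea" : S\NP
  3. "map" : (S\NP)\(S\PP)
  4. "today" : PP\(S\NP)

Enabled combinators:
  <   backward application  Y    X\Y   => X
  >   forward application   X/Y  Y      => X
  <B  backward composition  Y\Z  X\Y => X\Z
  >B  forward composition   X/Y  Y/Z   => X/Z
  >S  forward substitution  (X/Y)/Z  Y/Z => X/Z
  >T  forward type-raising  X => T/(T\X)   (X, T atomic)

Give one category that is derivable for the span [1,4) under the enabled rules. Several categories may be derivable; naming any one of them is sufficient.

[0,5] S   >
  [0,1] "cat" : S/PP
  [1,5] PP   <
    [1,4] S\NP   <
      [1,3] S\PP   <B
        [1,2] "gave" : NP\PP
        [2,3] "idea" : S\NP
      [3,4] "map" : (S\NP)\(S\PP)
    [4,5] "today" : PP\(S\NP)

S\NP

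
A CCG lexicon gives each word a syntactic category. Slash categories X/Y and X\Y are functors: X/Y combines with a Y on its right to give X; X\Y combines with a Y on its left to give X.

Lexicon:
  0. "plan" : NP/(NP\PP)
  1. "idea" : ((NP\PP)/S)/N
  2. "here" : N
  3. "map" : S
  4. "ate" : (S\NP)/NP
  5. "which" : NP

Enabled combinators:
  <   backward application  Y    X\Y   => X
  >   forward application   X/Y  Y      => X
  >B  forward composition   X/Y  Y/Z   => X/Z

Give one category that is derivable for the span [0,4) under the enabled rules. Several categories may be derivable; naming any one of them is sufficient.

[0,6] S   <
  [0,4] NP   >
    [0,3] NP/S   >B
      [0,1] "plan" : NP/(NP\PP)
      [1,3] (NP\PP)/S   >
        [1,2] "idea" : ((NP\PP)/S)/N
        [2,3] "here" : N
    [3,4] "map" : S
  [4,6] S\NP   >
    [4,5] "ate" : (S\NP)/NP
    [5,6] "which" : NP

NP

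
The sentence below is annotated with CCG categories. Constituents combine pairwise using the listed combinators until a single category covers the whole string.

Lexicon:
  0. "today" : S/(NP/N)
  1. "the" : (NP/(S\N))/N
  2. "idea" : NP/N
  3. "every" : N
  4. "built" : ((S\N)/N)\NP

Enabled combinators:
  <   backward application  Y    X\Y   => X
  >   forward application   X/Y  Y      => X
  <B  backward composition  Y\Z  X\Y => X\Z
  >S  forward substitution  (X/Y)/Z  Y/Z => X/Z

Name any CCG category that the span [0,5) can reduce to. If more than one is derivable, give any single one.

[0,5] S   >
  [0,1] "today" : S/(NP/N)
  [1,5] NP/N   >S
    [1,2] "the" : (NP/(S\N))/N
    [2,5] (S\N)/N   <
      [2,4] NP   >
        [2,3] "idea" : NP/N
        [3,4] "every" : N
      [4,5] "built" : ((S\N)/N)\NP

S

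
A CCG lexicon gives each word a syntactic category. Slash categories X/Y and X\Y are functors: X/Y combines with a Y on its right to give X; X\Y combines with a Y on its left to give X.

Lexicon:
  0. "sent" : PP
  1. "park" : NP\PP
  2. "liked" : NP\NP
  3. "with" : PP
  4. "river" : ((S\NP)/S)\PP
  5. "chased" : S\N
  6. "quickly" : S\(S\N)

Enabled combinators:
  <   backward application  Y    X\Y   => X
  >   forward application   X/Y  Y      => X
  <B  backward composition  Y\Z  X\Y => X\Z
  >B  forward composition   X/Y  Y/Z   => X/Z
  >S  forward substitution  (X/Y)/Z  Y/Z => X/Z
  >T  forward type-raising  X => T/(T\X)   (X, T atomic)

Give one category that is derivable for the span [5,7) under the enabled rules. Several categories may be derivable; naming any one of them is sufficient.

S

[0,7] S   <
  [0,3] NP   <
    [0,1] "sent" : PP
    [1,3] NP\PP   <B
      [1,2] "park" : NP\PP
      [2,3] "liked" : NP\NP
  [3,7] S\NP   >
    [3,5] (S\NP)/S   <
      [3,4] "with" : PP
      [4,5] "river" : ((S\NP)/S)\PP
    [5,7] S   <
      [5,6] "chased" : S\N
      [6,7] "quickly" : S\(S\N)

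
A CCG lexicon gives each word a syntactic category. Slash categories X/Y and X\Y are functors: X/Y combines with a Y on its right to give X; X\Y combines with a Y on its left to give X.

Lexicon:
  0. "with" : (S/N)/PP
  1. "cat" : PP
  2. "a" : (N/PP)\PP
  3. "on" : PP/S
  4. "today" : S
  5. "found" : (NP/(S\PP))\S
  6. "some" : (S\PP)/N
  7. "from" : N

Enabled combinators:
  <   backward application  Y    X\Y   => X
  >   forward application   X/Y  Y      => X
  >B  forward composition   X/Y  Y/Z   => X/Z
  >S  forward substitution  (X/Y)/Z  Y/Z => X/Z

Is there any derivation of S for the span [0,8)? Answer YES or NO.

NO

(S/N)/PP PP (N/PP)\PP PP/S S (NP/(S\PP))\S (S\PP)/N N
CKY chart[0,8] = {NP}; S ∉ chart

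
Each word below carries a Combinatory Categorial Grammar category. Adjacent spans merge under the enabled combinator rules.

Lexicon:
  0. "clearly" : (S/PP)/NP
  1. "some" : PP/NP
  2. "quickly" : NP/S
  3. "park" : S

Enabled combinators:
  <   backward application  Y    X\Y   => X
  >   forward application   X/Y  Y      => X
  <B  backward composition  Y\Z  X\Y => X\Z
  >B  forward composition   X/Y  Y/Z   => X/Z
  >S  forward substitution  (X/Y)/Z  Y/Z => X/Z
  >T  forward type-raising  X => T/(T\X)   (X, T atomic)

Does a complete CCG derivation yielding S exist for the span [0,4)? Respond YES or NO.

[0,4] S   >
  [0,2] S/NP   >S
    [0,1] "clearly" : (S/PP)/NP
    [1,2] "some" : PP/NP
  [2,4] NP   >
    [2,3] "quickly" : NP/S
    [3,4] "park" : S

YES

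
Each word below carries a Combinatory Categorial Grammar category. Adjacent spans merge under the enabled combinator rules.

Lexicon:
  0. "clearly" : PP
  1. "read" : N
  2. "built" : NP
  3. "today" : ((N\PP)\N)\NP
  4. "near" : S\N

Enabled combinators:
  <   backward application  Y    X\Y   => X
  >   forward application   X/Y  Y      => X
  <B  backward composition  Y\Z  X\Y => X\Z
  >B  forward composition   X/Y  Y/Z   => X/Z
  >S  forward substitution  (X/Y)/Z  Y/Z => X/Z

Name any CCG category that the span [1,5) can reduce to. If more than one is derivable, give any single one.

[0,5] S   <
  [0,1] "clearly" : PP
  [1,5] S\PP   <B
    [1,4] N\PP   <
      [1,2] "read" : N
      [2,4] (N\PP)\N   <
        [2,3] "built" : NP
        [3,4] "today" : ((N\PP)\N)\NP
    [4,5] "near" : S\N

S\PP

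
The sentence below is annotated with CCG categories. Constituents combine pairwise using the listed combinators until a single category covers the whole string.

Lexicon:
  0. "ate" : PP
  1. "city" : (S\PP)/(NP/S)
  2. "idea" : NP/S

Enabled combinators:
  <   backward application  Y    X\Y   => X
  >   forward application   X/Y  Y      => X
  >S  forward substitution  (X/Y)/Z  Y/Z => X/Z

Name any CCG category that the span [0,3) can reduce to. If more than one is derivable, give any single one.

[0,3] S   <
  [0,1] "ate" : PP
  [1,3] S\PP   >
    [1,2] "city" : (S\PP)/(NP/S)
    [2,3] "idea" : NP/S

S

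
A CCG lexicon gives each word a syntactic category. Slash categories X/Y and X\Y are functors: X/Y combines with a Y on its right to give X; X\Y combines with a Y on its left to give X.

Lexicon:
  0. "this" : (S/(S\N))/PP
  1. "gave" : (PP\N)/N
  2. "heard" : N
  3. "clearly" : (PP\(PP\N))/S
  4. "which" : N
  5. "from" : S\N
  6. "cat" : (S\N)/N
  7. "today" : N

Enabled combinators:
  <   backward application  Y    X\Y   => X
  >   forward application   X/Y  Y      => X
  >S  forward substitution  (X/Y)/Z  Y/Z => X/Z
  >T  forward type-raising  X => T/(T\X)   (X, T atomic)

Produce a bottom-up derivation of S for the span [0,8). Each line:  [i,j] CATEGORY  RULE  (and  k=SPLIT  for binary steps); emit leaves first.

[0,8] S   >
  [0,6] S/(S\N)   >
    [0,1] "this" : (S/(S\N))/PP
    [1,6] PP   <
      [1,3] PP\N   >
        [1,2] "gave" : (PP\N)/N
        [2,3] "heard" : N
      [3,6] PP\(PP\N)   >
        [3,4] "clearly" : (PP\(PP\N))/S
        [4,6] S   >
          [4,5] S/(S\N)   >T
            [4,5] "which" : N
          [5,6] "from" : S\N
  [6,8] S\N   >
    [6,7] "cat" : (S\N)/N
    [7,8] "today" : N

[0,1] (S/(S\N))/PP  lex  "this"
[1,2] (PP\N)/N  lex  "gave"
[2,3] N  lex  "heard"
[1,3] PP\N  >  k=2
[3,4] (PP\(PP\N))/S  lex  "clearly"
[4,5] N  lex  "which"
[4,5] S/(S\N)  >T
[5,6] S\N  lex  "from"
[4,6] S  >  k=5
[3,6] PP\(PP\N)  >  k=4
[1,6] PP  <  k=3
[0,6] S/(S\N)  >  k=1
[6,7] (S\N)/N  lex  "cat"
[7,8] N  lex  "today"
[6,8] S\N  >  k=7
[0,8] S  >  k=6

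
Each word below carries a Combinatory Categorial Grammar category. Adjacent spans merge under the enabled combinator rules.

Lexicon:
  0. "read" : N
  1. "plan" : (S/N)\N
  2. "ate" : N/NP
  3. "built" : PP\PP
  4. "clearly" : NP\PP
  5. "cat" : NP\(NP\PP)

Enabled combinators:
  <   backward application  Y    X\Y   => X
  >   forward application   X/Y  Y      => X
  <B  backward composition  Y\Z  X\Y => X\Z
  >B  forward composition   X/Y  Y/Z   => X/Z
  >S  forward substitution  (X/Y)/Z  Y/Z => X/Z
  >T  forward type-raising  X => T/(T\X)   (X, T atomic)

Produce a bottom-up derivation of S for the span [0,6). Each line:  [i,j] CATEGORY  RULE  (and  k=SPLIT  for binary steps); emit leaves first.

[0,1] N  lex  "read"
[1,2] (S/N)\N  lex  "plan"
[0,2] S/N  <  k=1
[2,3] N/NP  lex  "ate"
[3,4] PP\PP  lex  "built"
[4,5] NP\PP  lex  "clearly"
[3,5] NP\PP  <B  k=4
[5,6] NP\(NP\PP)  lex  "cat"
[3,6] NP  <  k=5
[2,6] N  >  k=3
[0,6] S  >  k=2

[0,6] S   >
  [0,2] S/N   <
    [0,1] "read" : N
    [1,2] "plan" : (S/N)\N
  [2,6] N   >
    [2,3] "ate" : N/NP
    [3,6] NP   <
      [3,5] NP\PP   <B
        [3,4] "built" : PP\PP
        [4,5] "clearly" : NP\PP
      [5,6] "cat" : NP\(NP\PP)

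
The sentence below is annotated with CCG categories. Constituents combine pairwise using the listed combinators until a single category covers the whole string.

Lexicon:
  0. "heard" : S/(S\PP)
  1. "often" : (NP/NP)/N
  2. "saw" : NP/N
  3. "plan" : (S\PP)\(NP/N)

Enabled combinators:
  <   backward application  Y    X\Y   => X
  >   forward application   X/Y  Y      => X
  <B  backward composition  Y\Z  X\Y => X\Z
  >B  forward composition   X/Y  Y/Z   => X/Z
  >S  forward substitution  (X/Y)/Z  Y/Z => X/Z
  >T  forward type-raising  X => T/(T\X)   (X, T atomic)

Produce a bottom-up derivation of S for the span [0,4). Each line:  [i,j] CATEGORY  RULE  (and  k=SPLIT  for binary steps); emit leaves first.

[0,4] S   >
  [0,1] "heard" : S/(S\PP)
  [1,4] S\PP   <
    [1,3] NP/N   >S
      [1,2] "often" : (NP/NP)/N
      [2,3] "saw" : NP/N
    [3,4] "plan" : (S\PP)\(NP/N)

[0,1] S/(S\PP)  lex  "heard"
[1,2] (NP/NP)/N  lex  "often"
[2,3] NP/N  lex  "saw"
[1,3] NP/N  >S  k=2
[3,4] (S\PP)\(NP/N)  lex  "plan"
[1,4] S\PP  <  k=3
[0,4] S  >  k=1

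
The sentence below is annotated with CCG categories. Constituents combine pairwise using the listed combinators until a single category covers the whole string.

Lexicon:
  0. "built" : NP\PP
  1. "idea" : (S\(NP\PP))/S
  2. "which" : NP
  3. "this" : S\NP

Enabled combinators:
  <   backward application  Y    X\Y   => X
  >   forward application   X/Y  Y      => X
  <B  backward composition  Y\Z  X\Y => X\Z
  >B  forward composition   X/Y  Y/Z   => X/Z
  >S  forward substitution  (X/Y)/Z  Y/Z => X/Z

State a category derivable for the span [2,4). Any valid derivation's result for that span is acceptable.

[0,4] S   <
  [0,1] "built" : NP\PP
  [1,4] S\(NP\PP)   >
    [1,2] "idea" : (S\(NP\PP))/S
    [2,4] S   <
      [2,3] "which" : NP
      [3,4] "this" : S\NP

S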